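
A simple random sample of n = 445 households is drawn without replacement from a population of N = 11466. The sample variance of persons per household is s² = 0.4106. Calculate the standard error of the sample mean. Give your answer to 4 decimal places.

Under SRS without replacement, Var(ȳ) = (1 − f)·s²/n with f = n/N = 445/11466 = 0.03881040.
Var(ȳ) = (1 − 0.03881040)·0.4106/445 = 0.96118960·9.2269663 × 10^-4 = 8.8688641 × 10^-4.
SE(ȳ) = √(8.8688641 × 10^-4) = 0.0298.

0.0298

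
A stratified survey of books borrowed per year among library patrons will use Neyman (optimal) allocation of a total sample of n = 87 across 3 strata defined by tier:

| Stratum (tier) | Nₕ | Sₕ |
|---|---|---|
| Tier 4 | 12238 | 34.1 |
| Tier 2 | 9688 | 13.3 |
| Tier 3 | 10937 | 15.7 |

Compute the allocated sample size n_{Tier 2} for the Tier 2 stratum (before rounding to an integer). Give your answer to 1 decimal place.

15.6

Neyman allocation: nₕ = n·NₕSₕ / Σⱼ NⱼSⱼ.
Σ NⱼSⱼ = 12238·34.1 + 9688·13.3 + 10937·15.7 = 717877.1.
n_{Tier 2} = 87·9688·13.3 / 717877.1 = 15.6.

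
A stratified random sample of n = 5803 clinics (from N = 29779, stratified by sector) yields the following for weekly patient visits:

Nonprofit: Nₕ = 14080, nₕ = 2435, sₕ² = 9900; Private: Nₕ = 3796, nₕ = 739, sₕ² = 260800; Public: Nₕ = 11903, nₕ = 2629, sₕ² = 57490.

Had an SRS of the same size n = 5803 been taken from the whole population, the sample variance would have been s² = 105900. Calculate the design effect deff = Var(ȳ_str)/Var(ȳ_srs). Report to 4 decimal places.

Var(ȳ_str) = Σ Wₕ²(1−fₕ)sₕ²/nₕ with Wₕ = Nₕ/29779:
  Nonprofit: (14080/29779)²·(1−2435/14080)·9900/2435 = 0.75172355
  Private: (3796/29779)²·(1−739/3796)·260800/739 = 4.6181132
  Public: (11903/29779)²·(1−2629/11903)·57490/2629 = 2.722106
  → Var(ȳ_str) = 8.0919428.
Var(ȳ_srs) = (1 − 5803/29779)·105900/5803 = 14.692984.
deff = 8.0919428 / 14.692984 = 0.5507.

0.5507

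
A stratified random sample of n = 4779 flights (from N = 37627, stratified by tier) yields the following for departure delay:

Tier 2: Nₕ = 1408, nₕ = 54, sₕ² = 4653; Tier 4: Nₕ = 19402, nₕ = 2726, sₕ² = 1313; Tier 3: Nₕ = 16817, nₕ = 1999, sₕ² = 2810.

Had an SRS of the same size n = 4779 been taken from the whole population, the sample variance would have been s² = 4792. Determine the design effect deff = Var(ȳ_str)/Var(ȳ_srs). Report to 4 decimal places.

0.5409

Var(ȳ_str) = Σ Wₕ²(1−fₕ)sₕ²/nₕ with Wₕ = Nₕ/37627:
  Tier 2: (1408/37627)²·(1−54/1408)·4653/54 = 0.11602763
  Tier 4: (19402/37627)²·(1−2726/19402)·1313/2726 = 0.11007231
  Tier 3: (16817/37627)²·(1−1999/16817)·2810/1999 = 0.24741866
  → Var(ȳ_str) = 0.4735186.
Var(ȳ_srs) = (1 − 4779/37627)·4792/4779 = 0.87536488.
deff = 0.4735186 / 0.87536488 = 0.5409.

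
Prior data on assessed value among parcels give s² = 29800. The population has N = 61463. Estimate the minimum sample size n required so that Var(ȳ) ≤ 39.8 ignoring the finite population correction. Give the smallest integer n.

749

Without fpc, n₀ = s²/D = 29800/39.8 = 748.7437.
Rounding up, n = 749.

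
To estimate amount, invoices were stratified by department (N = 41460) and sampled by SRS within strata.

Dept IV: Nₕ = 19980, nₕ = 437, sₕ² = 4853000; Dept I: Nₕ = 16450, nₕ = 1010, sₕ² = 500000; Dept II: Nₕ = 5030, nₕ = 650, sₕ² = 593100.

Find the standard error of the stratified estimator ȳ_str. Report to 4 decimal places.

Var(ȳ_str) = Σₕ Wₕ²(1 − fₕ)sₕ²/nₕ with Wₕ = Nₕ/N, N = 41460.
Dept IV: Wₕ = 0.48191027; term = 0.48191027²·(1 − 0.02187187)·4853000/437 = 2522.6499.
Dept I: Wₕ = 0.39676797; term = 0.39676797²·(1 − 0.06139818)·500000/1010 = 73.148131.
Dept II: Wₕ = 0.12132176; term = 0.12132176²·(1 − 0.12922465)·593100/650 = 11.694942.
Sum = 2607.493.
SE = √(2607.493) = 51.0636.

51.0636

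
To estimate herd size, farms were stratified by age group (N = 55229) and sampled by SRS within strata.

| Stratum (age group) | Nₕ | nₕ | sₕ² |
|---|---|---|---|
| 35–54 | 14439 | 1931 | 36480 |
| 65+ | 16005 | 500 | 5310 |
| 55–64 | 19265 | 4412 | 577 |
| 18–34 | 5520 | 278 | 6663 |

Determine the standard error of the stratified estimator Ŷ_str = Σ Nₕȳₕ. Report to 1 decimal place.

82330.4

Var(Ŷ_str) = Σₕ Nₕ²(1 − fₕ)sₕ²/nₕ.
35–54: 14439²·(1 − 1931/14439)·36480/1931 = 3.4119098 × 10^9.
65+: 16005²·(1 − 500/16005)·5310/500 = 2.6354329 × 10^9.
55–64: 19265²·(1 − 4412/19265)·577/4412 = 3.7421699 × 10^7.
18–34: 5520²·(1 − 278/5520)·6663/278 = 6.9352339 × 10^8.
Sum = 6.7782878 × 10^9.
SE = √(6.7782878 × 10^9) = 82330.4.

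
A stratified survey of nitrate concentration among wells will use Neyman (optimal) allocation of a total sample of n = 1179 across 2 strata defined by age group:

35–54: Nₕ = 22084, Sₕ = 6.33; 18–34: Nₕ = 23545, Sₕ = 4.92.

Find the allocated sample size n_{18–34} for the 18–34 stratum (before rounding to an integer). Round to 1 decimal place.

Neyman allocation: nₕ = n·NₕSₕ / Σⱼ NⱼSⱼ.
Σ NⱼSⱼ = 22084·6.33 + 23545·4.92 = 255633.12.
n_{18–34} = 1179·23545·4.92 / 255633.12 = 534.3.

534.3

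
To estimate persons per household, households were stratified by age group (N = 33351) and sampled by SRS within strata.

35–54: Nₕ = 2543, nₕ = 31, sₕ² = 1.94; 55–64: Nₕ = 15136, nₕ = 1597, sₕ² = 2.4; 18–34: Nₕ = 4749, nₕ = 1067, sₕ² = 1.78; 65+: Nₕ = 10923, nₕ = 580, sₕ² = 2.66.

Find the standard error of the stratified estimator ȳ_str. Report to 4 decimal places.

Var(ȳ_str) = Σₕ Wₕ²(1 − fₕ)sₕ²/nₕ with Wₕ = Nₕ/N, N = 33351.
35–54: Wₕ = 0.07624959; term = 0.07624959²·(1 − 0.01219033)·1.94/31 = 3.5940847 × 10^-4.
55–64: Wₕ = 0.45383947; term = 0.45383947²·(1 − 0.10551004)·2.4/1597 = 2.7687664 × 10^-4.
18–34: Wₕ = 0.14239453; term = 0.14239453²·(1 − 0.22467888)·1.78/1067 = 2.6225502 × 10^-5.
65+: Wₕ = 0.32751642; term = 0.32751642²·(1 − 0.05309897)·2.66/580 = 4.658267 × 10^-4.
Sum = 0.0011283373.
SE = √(0.0011283373) = 0.0336.

0.0336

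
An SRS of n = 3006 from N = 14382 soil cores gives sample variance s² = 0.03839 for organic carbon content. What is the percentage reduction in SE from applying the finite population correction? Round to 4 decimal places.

11.0625

f = n/N = 3006/14382 = 0.20901126.
SE_no-fpc = √(s²/n) = 0.003573671; SE_fpc = √((1−f)s²/n) = 0.0031783353.
Ratio = √(1−f) = 0.88937548. Reduction = 100·(1 − 0.88937548) = 11.0625%.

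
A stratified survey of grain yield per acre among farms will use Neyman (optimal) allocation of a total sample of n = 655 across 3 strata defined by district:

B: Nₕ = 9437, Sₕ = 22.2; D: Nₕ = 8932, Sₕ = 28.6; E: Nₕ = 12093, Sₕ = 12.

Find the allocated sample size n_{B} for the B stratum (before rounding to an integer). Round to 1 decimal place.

Neyman allocation: nₕ = n·NₕSₕ / Σⱼ NⱼSⱼ.
Σ NⱼSⱼ = 9437·22.2 + 8932·28.6 + 12093·12 = 610072.6.
n_{B} = 655·9437·22.2 / 610072.6 = 224.9.

224.9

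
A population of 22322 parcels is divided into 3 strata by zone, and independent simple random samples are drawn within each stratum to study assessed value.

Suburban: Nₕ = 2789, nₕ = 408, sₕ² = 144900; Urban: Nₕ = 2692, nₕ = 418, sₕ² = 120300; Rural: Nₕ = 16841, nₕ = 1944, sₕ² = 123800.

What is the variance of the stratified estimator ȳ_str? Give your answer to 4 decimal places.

Var(ȳ_str) = Σₕ Wₕ²(1 − fₕ)sₕ²/nₕ with Wₕ = Nₕ/N, N = 22322.
Suburban: Wₕ = 0.12494400; term = 0.12494400²·(1 − 0.14628899)·144900/408 = 4.7331463.
Urban: Wₕ = 0.12059851; term = 0.12059851²·(1 − 0.15527489)·120300/418 = 3.5358078.
Rural: Wₕ = 0.75445749; term = 0.75445749²·(1 − 0.11543258)·123800/1944 = 32.064529.
Sum = 40.333483.

40.3335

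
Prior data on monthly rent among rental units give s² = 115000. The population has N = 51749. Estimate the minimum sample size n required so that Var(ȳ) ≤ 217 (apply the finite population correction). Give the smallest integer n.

525

Without fpc, n₀ = s²/D = 115000/217 = 529.9539.
With fpc, (1 − n/N)·s²/n ≤ D requires n ≥ n₀/(1 + n₀/N) = 529.9539/(1 + 529.9539/51749) = 524.5817.
Rounding up, n = 525.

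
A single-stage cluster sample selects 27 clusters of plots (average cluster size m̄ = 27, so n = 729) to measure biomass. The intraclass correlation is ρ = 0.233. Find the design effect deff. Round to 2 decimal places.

deff = 1 + (27 − 1)·0.233 = 1 + 6.058 = 7.058.

7.06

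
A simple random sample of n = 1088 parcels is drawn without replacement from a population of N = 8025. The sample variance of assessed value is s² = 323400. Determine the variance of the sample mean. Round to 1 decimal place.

256.9

Under SRS without replacement, Var(ȳ) = (1 − f)·s²/n with f = n/N = 1088/8025 = 0.13557632.
Var(ȳ) = (1 − 0.13557632)·323400/1088 = 0.86442368·297.24265 = 256.94358.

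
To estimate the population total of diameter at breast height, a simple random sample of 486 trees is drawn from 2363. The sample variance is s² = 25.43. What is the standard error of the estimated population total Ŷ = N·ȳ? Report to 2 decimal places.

481.75

Var(Ŷ) = N²·Var(ȳ) = N²·(1 − n/N)·s²/n.
f = 486/2363 = 0.20567076; Var(ȳ) = 0.79432924·25.43/486 = 0.041563359.
Var(Ŷ) = 2363² · 0.041563359 = 232080.2.
SE(Ŷ) = √(232080.2) = 481.75.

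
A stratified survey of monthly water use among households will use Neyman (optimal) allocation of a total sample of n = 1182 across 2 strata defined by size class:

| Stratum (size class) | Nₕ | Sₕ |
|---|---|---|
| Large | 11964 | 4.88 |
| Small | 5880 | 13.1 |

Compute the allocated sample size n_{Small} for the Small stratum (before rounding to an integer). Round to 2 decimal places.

Neyman allocation: nₕ = n·NₕSₕ / Σⱼ NⱼSⱼ.
Σ NⱼSⱼ = 11964·4.88 + 5880·13.1 = 135412.32.
n_{Small} = 1182·5880·13.1 / 135412.32 = 672.37.

672.37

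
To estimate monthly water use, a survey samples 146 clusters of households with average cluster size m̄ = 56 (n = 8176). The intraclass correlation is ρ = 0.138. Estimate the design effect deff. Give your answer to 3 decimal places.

8.590

deff = 1 + (56 − 1)·0.138 = 1 + 7.59 = 8.59.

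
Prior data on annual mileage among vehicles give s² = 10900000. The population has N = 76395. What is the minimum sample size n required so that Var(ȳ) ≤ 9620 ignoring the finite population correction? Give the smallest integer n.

1134

Without fpc, n₀ = s²/D = 10900000/9620 = 1133.0561.
Rounding up, n = 1134.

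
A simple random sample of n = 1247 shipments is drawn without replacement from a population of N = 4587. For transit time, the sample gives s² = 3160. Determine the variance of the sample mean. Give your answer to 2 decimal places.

1.85

Under SRS without replacement, Var(ȳ) = (1 − f)·s²/n with f = n/N = 1247/4587 = 0.27185524.
Var(ȳ) = (1 − 0.27185524)·3160/1247 = 0.72814476·2.5340818 = 1.8451784.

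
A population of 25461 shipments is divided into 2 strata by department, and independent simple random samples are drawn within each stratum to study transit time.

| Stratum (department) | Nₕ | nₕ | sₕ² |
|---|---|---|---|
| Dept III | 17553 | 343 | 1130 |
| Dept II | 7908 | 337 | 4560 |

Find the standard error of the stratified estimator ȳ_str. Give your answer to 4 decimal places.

1.6688

Var(ȳ_str) = Σₕ Wₕ²(1 − fₕ)sₕ²/nₕ with Wₕ = Nₕ/N, N = 25461.
Dept III: Wₕ = 0.68940733; term = 0.68940733²·(1 − 0.01954082)·1130/343 = 1.5352024.
Dept II: Wₕ = 0.31059267; term = 0.31059267²·(1 − 0.04261507)·4560/337 = 1.2496947.
Sum = 2.7848971.
SE = √(2.7848971) = 1.6688.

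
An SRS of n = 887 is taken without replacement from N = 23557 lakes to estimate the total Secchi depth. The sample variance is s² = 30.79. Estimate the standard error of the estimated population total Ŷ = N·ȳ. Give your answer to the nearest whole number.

4306

Var(Ŷ) = N²·Var(ȳ) = N²·(1 − n/N)·s²/n.
f = 887/23557 = 0.03765335; Var(ȳ) = 0.96234665·30.79/887 = 0.033405472.
Var(Ŷ) = 23557² · 0.033405472 = 1.8537774 × 10^7.
SE(Ŷ) = √(1.8537774 × 10^7) = 4306.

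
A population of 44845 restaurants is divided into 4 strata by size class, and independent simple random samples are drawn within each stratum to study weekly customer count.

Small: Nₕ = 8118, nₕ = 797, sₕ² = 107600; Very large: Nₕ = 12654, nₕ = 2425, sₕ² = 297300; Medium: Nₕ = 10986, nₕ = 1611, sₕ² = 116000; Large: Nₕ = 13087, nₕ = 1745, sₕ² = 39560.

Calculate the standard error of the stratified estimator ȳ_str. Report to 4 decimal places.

Var(ȳ_str) = Σₕ Wₕ²(1 − fₕ)sₕ²/nₕ with Wₕ = Nₕ/N, N = 44845.
Small: Wₕ = 0.18102353; term = 0.18102353²·(1 − 0.09817689)·107600/797 = 3.9897469.
Very large: Wₕ = 0.28217193; term = 0.28217193²·(1 − 0.19163901)·297300/2425 = 7.8907107.
Medium: Wₕ = 0.24497714; term = 0.24497714²·(1 − 0.14664118)·116000/1611 = 3.6876124.
Large: Wₕ = 0.29182741; term = 0.29182741²·(1 − 0.13333843)·39560/1745 = 1.6732566.
Sum = 17.241327.
SE = √(17.241327) = 4.1523.

4.1523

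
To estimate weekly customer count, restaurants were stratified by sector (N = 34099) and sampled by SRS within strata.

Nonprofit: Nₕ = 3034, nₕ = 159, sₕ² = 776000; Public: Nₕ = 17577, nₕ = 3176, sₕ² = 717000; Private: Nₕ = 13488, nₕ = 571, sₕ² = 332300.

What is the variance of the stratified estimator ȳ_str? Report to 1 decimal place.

173.0

Var(ȳ_str) = Σₕ Wₕ²(1 − fₕ)sₕ²/nₕ with Wₕ = Nₕ/N, N = 34099.
Nonprofit: Wₕ = 0.08897622; term = 0.08897622²·(1 − 0.05240606)·776000/159 = 36.612951.
Public: Wₕ = 0.51546966; term = 0.51546966²·(1 − 0.18069068)·717000/3176 = 49.146521.
Private: Wₕ = 0.39555412; term = 0.39555412²·(1 − 0.04233393)·332300/571 = 87.200739.
Sum = 172.96021.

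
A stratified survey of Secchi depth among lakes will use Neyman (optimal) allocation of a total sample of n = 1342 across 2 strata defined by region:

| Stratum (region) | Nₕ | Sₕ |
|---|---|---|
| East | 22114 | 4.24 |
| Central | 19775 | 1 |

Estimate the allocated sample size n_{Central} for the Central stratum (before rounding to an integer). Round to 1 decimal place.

233.7

Neyman allocation: nₕ = n·NₕSₕ / Σⱼ NⱼSⱼ.
Σ NⱼSⱼ = 22114·4.24 + 19775·1 = 113538.36.
n_{Central} = 1342·19775·1 / 113538.36 = 233.7.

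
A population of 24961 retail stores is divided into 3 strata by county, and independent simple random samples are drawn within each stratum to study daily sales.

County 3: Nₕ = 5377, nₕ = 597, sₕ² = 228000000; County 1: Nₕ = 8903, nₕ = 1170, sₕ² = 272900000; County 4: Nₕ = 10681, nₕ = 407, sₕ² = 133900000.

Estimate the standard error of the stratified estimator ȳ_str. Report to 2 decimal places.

Var(ȳ_str) = Σₕ Wₕ²(1 − fₕ)sₕ²/nₕ with Wₕ = Nₕ/N, N = 24961.
County 3: Wₕ = 0.21541605; term = 0.21541605²·(1 − 0.11102845)·228000000/597 = 15754.495.
County 1: Wₕ = 0.35667642; term = 0.35667642²·(1 − 0.13141638)·272900000/1170 = 25773.779.
County 4: Wₕ = 0.42790754; term = 0.42790754²·(1 − 0.03810505)·133900000/407 = 57944.695.
Sum = 99472.969.
SE = √(99472.969) = 315.39.

315.39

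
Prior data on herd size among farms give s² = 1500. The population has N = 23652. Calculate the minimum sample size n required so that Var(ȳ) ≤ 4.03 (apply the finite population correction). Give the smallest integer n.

367

Without fpc, n₀ = s²/D = 1500/4.03 = 372.2084.
With fpc, (1 − n/N)·s²/n ≤ D requires n ≥ n₀/(1 + n₀/N) = 372.2084/(1 + 372.2084/23652) = 366.4418.
Rounding up, n = 367.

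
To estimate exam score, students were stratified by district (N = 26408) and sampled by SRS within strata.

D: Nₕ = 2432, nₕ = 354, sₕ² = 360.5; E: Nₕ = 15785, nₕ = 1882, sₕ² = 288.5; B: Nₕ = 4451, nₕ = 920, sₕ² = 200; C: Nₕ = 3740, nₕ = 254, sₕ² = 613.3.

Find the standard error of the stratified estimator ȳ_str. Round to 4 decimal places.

Var(ȳ_str) = Σₕ Wₕ²(1 − fₕ)sₕ²/nₕ with Wₕ = Nₕ/N, N = 26408.
D: Wₕ = 0.09209331; term = 0.09209331²·(1 − 0.14555921)·360.5/354 = 0.0073797236.
E: Wₕ = 0.59773553; term = 0.59773553²·(1 − 0.11922711)·288.5/1882 = 0.048240109.
B: Wₕ = 0.16854741; term = 0.16854741²·(1 − 0.20669512)·200/920 = 0.0048992145.
C: Wₕ = 0.14162375; term = 0.14162375²·(1 − 0.06791444)·613.3/254 = 0.045140588.
Sum = 0.10565964.
SE = √(0.10565964) = 0.3251.

0.3251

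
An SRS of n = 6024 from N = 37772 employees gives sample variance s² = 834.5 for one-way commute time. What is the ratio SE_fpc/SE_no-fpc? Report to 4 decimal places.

f = n/N = 6024/37772 = 0.15948322.
SE_no-fpc = √(s²/n) = 0.37219513; SE_fpc = √((1−f)s²/n) = 0.34122739.
Ratio = √(1−f) = 0.91679702.

0.9168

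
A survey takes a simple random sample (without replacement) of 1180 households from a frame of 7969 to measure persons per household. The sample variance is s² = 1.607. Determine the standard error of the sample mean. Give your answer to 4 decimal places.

0.0341

Under SRS without replacement, Var(ȳ) = (1 − f)·s²/n with f = n/N = 1180/7969 = 0.14807379.
Var(ȳ) = (1 − 0.14807379)·1.607/1180 = 0.85192621·0.0013618644 = 0.001160208.
SE(ȳ) = √(0.001160208) = 0.0341.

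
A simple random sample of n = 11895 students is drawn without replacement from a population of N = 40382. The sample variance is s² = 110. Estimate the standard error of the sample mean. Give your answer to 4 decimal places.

0.0808

Under SRS without replacement, Var(ȳ) = (1 − f)·s²/n with f = n/N = 11895/40382 = 0.29456193.
Var(ȳ) = (1 − 0.29456193)·110/11895 = 0.70543807·0.009247583 = 0.0065235971.
SE(ȳ) = √(0.0065235971) = 0.0808.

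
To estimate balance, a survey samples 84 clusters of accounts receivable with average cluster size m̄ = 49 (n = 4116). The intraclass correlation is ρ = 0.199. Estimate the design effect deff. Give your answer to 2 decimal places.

deff = 1 + (49 − 1)·0.199 = 1 + 9.552 = 10.552.

10.55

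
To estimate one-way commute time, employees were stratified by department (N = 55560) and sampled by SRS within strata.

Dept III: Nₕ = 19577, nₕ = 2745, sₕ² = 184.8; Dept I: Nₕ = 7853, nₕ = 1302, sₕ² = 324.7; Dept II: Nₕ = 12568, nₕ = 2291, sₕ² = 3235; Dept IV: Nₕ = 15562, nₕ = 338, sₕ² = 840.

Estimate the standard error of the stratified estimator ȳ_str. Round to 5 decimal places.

Var(ȳ_str) = Σₕ Wₕ²(1 − fₕ)sₕ²/nₕ with Wₕ = Nₕ/N, N = 55560.
Dept III: Wₕ = 0.35235781; term = 0.35235781²·(1 − 0.14021556)·184.8/2745 = 0.007186493.
Dept I: Wₕ = 0.14134269; term = 0.14134269²·(1 − 0.16579651)·324.7/1302 = 0.0041561386.
Dept II: Wₕ = 0.22620590; term = 0.22620590²·(1 − 0.18228835)·3235/2291 = 0.059082281.
Dept IV: Wₕ = 0.28009359; term = 0.28009359²·(1 − 0.02171957)·840/338 = 0.19073584.
Sum = 0.26116075.
SE = √(0.26116075) = 0.51104.

0.51104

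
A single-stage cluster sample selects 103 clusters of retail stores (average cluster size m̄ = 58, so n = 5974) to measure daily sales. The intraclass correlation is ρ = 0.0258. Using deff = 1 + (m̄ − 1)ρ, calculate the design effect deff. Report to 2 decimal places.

deff = 1 + (58 − 1)·0.0258 = 1 + 1.4706 = 2.4706.

2.47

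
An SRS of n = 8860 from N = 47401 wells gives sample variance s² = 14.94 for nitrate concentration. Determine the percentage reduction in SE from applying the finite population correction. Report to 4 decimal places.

9.8288

f = n/N = 8860/47401 = 0.18691589.
SE_no-fpc = √(s²/n) = 0.041063734; SE_fpc = √((1−f)s²/n) = 0.037027652.
Ratio = √(1−f) = 0.90171177. Reduction = 100·(1 − 0.90171177) = 9.8288%.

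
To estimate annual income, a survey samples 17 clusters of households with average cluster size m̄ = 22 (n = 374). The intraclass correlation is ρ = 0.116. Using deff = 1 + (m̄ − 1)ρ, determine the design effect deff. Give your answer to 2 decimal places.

3.44

deff = 1 + (22 − 1)·0.116 = 1 + 2.436 = 3.436.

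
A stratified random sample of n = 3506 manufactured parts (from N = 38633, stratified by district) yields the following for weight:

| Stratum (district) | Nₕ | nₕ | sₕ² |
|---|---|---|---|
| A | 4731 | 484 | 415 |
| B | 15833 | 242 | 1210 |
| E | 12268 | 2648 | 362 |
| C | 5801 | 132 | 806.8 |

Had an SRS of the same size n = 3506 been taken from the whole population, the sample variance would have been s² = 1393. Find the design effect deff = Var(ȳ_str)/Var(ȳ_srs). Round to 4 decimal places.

Var(ȳ_str) = Σ Wₕ²(1−fₕ)sₕ²/nₕ with Wₕ = Nₕ/38633:
  A: (4731/38633)²·(1−484/4731)·415/484 = 0.011543063
  B: (15833/38633)²·(1−242/15833)·1210/242 = 0.82697108
  E: (12268/38633)²·(1−2648/12268)·362/2648 = 0.010809922
  C: (5801/38633)²·(1−132/5801)·806.8/132 = 0.1346742
  → Var(ȳ_str) = 0.98399827.
Var(ȳ_srs) = (1 − 3506/38633)·1393/3506 = 0.36126163.
deff = 0.98399827 / 0.36126163 = 2.7238.

2.7238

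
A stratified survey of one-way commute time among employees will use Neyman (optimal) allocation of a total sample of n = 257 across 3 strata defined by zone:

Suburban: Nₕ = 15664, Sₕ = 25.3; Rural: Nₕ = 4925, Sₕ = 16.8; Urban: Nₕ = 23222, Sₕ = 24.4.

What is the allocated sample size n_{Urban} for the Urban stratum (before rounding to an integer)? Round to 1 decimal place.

Neyman allocation: nₕ = n·NₕSₕ / Σⱼ NⱼSⱼ.
Σ NⱼSⱼ = 15664·25.3 + 4925·16.8 + 23222·24.4 = 1.045656 × 10^6.
n_{Urban} = 257·23222·24.4 / (1.045656 × 10^6) = 139.3.

139.3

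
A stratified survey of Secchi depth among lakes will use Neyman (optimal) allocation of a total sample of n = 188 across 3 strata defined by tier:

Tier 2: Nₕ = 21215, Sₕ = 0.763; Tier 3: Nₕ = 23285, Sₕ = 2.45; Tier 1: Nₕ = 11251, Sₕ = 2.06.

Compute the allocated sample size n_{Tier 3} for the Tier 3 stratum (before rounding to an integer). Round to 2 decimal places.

111.24

Neyman allocation: nₕ = n·NₕSₕ / Σⱼ NⱼSⱼ.
Σ NⱼSⱼ = 21215·0.763 + 23285·2.45 + 11251·2.06 = 96412.355.
n_{Tier 3} = 188·23285·2.45 / 96412.355 = 111.24.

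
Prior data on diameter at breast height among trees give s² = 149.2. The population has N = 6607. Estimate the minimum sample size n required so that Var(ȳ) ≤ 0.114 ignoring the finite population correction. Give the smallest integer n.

Without fpc, n₀ = s²/D = 149.2/0.114 = 1308.7719.
Rounding up, n = 1309.

1309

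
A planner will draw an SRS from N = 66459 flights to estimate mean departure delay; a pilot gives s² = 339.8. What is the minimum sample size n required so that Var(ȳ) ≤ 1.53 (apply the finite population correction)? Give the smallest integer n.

Without fpc, n₀ = s²/D = 339.8/1.53 = 222.0915.
With fpc, (1 − n/N)·s²/n ≤ D requires n ≥ n₀/(1 + n₀/N) = 222.0915/(1 + 222.0915/66459) = 221.3518.
Rounding up, n = 222.

222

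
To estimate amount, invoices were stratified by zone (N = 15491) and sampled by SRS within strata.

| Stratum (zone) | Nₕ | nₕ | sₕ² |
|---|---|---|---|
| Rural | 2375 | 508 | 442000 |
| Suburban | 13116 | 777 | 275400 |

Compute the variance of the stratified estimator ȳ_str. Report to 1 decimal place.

255.1

Var(ȳ_str) = Σₕ Wₕ²(1 − fₕ)sₕ²/nₕ with Wₕ = Nₕ/N, N = 15491.
Rural: Wₕ = 0.15331483; term = 0.15331483²·(1 − 0.21389474)·442000/508 = 16.077095.
Suburban: Wₕ = 0.84668517; term = 0.84668517²·(1 − 0.05924062)·275400/777 = 239.03714.
Sum = 255.11424.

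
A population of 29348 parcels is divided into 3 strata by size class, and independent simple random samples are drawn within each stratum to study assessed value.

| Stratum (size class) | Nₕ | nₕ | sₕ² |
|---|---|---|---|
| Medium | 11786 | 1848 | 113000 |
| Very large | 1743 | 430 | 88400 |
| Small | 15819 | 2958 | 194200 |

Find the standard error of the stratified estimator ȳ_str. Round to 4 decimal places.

4.9365

Var(ȳ_str) = Σₕ Wₕ²(1 − fₕ)sₕ²/nₕ with Wₕ = Nₕ/N, N = 29348.
Medium: Wₕ = 0.40159466; term = 0.40159466²·(1 − 0.15679620)·113000/1848 = 8.3154333.
Very large: Wₕ = 0.05939076; term = 0.05939076²·(1 − 0.24670109)·88400/430 = 0.54624679.
Small: Wₕ = 0.53901458; term = 0.53901458²·(1 − 0.18699033)·194200/2958 = 15.507715.
Sum = 24.369395.
SE = √(24.369395) = 4.9365.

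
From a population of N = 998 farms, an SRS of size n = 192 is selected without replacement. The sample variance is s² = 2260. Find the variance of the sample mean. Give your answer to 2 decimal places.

Under SRS without replacement, Var(ȳ) = (1 − f)·s²/n with f = n/N = 192/998 = 0.19238477.
Var(ȳ) = (1 − 0.19238477)·2260/192 = 0.80761523·11.770833 = 9.5063043.

9.51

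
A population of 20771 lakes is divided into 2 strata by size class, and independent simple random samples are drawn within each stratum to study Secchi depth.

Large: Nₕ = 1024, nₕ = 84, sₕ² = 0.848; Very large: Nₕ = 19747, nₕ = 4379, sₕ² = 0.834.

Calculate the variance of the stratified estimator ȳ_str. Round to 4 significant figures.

Var(ȳ_str) = Σₕ Wₕ²(1 − fₕ)sₕ²/nₕ with Wₕ = Nₕ/N, N = 20771.
Large: Wₕ = 0.04929950; term = 0.04929950²·(1 − 0.08203125)·0.848/84 = 2.2523173 × 10^-5.
Very large: Wₕ = 0.95070050; term = 0.95070050²·(1 − 0.22175520)·0.834/4379 = 1.3396606 × 10^-4.
Sum = 1.5648923 × 10^-4.

1.565 × 10^-4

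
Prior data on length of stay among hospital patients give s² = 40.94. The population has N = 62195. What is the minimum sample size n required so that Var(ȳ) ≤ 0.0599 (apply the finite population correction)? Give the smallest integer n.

677

Without fpc, n₀ = s²/D = 40.94/0.0599 = 683.4725.
With fpc, (1 − n/N)·s²/n ≤ D requires n ≥ n₀/(1 + n₀/N) = 683.4725/(1 + 683.4725/62195) = 676.0433.
Rounding up, n = 677.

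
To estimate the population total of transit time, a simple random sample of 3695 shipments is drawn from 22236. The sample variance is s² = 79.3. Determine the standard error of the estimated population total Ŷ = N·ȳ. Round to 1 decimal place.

2974.6

Var(Ŷ) = N²·Var(ȳ) = N²·(1 − n/N)·s²/n.
f = 3695/22236 = 0.16617197; Var(ȳ) = 0.83382803·79.3/3695 = 0.017895145.
Var(Ŷ) = 22236² · 0.017895145 = 8.8480701 × 10^6.
SE(Ŷ) = √(8.8480701 × 10^6) = 2974.6.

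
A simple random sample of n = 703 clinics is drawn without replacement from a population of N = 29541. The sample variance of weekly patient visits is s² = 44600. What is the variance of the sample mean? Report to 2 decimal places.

61.93

Under SRS without replacement, Var(ȳ) = (1 − f)·s²/n with f = n/N = 703/29541 = 0.02379743.
Var(ȳ) = (1 − 0.02379743)·44600/703 = 0.97620257·63.44239 = 61.932624.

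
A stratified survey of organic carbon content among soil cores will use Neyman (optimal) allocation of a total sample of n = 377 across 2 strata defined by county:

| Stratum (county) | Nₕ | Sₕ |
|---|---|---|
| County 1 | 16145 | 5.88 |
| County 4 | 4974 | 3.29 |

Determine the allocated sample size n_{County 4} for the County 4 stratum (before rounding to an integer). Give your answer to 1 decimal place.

Neyman allocation: nₕ = n·NₕSₕ / Σⱼ NⱼSⱼ.
Σ NⱼSⱼ = 16145·5.88 + 4974·3.29 = 111297.06.
n_{County 4} = 377·4974·3.29 / 111297.06 = 55.4.

55.4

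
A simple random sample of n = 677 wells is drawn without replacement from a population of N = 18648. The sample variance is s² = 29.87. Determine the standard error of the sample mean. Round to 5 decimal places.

0.20620

Under SRS without replacement, Var(ȳ) = (1 − f)·s²/n with f = n/N = 677/18648 = 0.03630416.
Var(ȳ) = (1 − 0.03630416)·29.87/677 = 0.96369584·0.044121123 = 0.042519342.
SE(ȳ) = √(0.042519342) = 0.20620.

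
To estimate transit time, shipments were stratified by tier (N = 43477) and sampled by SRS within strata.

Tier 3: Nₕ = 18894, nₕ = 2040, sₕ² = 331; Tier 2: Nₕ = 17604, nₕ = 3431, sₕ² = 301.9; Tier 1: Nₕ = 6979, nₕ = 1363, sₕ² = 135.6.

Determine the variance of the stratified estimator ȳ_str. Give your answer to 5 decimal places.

Var(ȳ_str) = Σₕ Wₕ²(1 − fₕ)sₕ²/nₕ with Wₕ = Nₕ/N, N = 43477.
Tier 3: Wₕ = 0.43457460; term = 0.43457460²·(1 − 0.10797078)·331/2040 = 0.027334151.
Tier 2: Wₕ = 0.40490374; term = 0.40490374²·(1 − 0.19489889)·301.9/3431 = 0.01161439.
Tier 1: Wₕ = 0.16052166; term = 0.16052166²·(1 − 0.19530019)·135.6/1363 = 0.0020628374.
Sum = 0.041011378.

0.04101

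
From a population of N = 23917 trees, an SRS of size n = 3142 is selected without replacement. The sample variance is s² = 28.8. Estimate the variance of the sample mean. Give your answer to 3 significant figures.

0.00796

Under SRS without replacement, Var(ȳ) = (1 − f)·s²/n with f = n/N = 3142/23917 = 0.13137099.
Var(ȳ) = (1 − 0.13137099)·28.8/3142 = 0.86862901·0.0091661362 = 0.0079619718.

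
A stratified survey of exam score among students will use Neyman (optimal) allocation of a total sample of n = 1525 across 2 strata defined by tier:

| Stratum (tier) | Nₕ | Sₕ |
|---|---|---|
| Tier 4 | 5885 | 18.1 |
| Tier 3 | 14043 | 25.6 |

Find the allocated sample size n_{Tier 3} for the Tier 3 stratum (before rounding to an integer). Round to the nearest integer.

1176

Neyman allocation: nₕ = n·NₕSₕ / Σⱼ NⱼSⱼ.
Σ NⱼSⱼ = 5885·18.1 + 14043·25.6 = 466019.3.
n_{Tier 3} = 1525·14043·25.6 / 466019.3 = 1176.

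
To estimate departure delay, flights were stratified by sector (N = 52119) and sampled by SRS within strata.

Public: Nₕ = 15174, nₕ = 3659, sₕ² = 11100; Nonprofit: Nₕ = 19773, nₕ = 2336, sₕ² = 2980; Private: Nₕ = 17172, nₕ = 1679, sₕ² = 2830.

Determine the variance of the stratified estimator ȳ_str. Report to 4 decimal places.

0.5221

Var(ȳ_str) = Σₕ Wₕ²(1 − fₕ)sₕ²/nₕ with Wₕ = Nₕ/N, N = 52119.
Public: Wₕ = 0.29114143; term = 0.29114143²·(1 − 0.24113615)·11100/3659 = 0.19513377.
Nonprofit: Wₕ = 0.37938180; term = 0.37938180²·(1 − 0.11814090)·2980/2336 = 0.16191818.
Private: Wₕ = 0.32947677; term = 0.32947677²·(1 − 0.09777545)·2830/1679 = 0.1650821.
Sum = 0.52213405.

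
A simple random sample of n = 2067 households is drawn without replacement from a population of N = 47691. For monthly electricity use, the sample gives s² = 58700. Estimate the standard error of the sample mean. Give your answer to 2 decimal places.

Under SRS without replacement, Var(ȳ) = (1 − f)·s²/n with f = n/N = 2067/47691 = 0.04334151.
Var(ȳ) = (1 − 0.04334151)·58700/2067 = 0.95665849·28.398645 = 27.167805.
SE(ȳ) = √(27.167805) = 5.21.

5.21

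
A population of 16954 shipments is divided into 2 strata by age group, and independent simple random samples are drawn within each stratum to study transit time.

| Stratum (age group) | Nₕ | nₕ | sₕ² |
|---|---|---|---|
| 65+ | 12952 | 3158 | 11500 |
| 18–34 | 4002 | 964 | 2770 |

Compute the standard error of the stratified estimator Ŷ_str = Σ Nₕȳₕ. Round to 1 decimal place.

Var(Ŷ_str) = Σₕ Nₕ²(1 − fₕ)sₕ²/nₕ.
65+: 12952²·(1 − 3158/12952)·11500/3158 = 4.6193689 × 10^8.
18–34: 4002²·(1 − 964/4002)·2770/964 = 3.493555 × 10^7.
Sum = 4.9687244 × 10^8.
SE = √(4.9687244 × 10^8) = 22290.6.

22290.6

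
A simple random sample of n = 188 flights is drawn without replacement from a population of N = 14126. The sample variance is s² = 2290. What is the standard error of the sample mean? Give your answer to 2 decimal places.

Under SRS without replacement, Var(ȳ) = (1 − f)·s²/n with f = n/N = 188/14126 = 0.01330879.
Var(ȳ) = (1 − 0.01330879)·2290/188 = 0.98669121·12.180851 = 12.018739.
SE(ȳ) = √(12.018739) = 3.47.

3.47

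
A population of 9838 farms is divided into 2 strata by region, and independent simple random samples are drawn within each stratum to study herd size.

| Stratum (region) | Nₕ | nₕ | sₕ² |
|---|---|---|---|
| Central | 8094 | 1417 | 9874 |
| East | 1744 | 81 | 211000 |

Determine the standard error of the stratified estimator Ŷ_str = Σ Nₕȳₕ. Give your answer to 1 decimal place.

Var(Ŷ_str) = Σₕ Nₕ²(1 − fₕ)sₕ²/nₕ.
Central: 8094²·(1 − 1417/8094)·9874/1417 = 3.7658919 × 10^8.
East: 1744²·(1 − 81/1744)·211000/81 = 7.5550295 × 10^9.
Sum = 7.9316187 × 10^9.
SE = √(7.9316187 × 10^9) = 89059.6.

89059.6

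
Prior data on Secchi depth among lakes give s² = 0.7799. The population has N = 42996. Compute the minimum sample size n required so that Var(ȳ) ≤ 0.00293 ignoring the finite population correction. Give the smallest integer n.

Without fpc, n₀ = s²/D = 0.7799/0.00293 = 266.1775.
Rounding up, n = 267.

267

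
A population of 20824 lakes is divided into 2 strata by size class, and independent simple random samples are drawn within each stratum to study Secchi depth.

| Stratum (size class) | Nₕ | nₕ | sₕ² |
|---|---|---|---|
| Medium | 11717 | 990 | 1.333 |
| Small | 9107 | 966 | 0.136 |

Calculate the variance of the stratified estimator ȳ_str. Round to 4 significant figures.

Var(ȳ_str) = Σₕ Wₕ²(1 − fₕ)sₕ²/nₕ with Wₕ = Nₕ/N, N = 20824.
Medium: Wₕ = 0.56266808; term = 0.56266808²·(1 − 0.08449262)·1.333/990 = 3.9026657 × 10^-4.
Small: Wₕ = 0.43733192; term = 0.43733192²·(1 − 0.10607225)·0.136/966 = 2.407058 × 10^-5.
Sum = 4.1433715 × 10^-4.

4.143 × 10^-4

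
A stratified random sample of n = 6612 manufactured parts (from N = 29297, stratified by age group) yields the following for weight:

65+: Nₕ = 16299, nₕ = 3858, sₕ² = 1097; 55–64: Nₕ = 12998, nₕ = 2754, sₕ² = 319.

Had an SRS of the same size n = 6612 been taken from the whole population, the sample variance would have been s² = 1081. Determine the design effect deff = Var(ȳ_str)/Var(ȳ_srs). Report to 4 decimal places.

0.6726

Var(ȳ_str) = Σ Wₕ²(1−fₕ)sₕ²/nₕ with Wₕ = Nₕ/29297:
  65+: (16299/29297)²·(1−3858/16299)·1097/3858 = 0.067176033
  55–64: (12998/29297)²·(1−2754/12998)·319/2754 = 0.017969109
  → Var(ȳ_str) = 0.085145142.
Var(ȳ_srs) = (1 − 6612/29297)·1081/6612 = 0.12659265.
deff = 0.085145142 / 0.12659265 = 0.6726.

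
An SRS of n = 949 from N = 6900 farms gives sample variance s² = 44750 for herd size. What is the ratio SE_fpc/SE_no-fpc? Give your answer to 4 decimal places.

f = n/N = 949/6900 = 0.13753623.
SE_no-fpc = √(s²/n) = 6.8669425; SE_fpc = √((1−f)s²/n) = 6.3772559.
Ratio = √(1−f) = 0.92868927.

0.9287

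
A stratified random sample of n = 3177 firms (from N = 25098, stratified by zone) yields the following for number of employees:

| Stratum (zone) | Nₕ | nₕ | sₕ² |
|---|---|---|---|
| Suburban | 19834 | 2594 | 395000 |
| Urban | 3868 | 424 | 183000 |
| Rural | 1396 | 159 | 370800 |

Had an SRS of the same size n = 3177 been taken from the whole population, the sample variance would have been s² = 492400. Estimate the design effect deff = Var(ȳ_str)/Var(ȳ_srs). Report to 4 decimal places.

0.7253

Var(ȳ_str) = Σ Wₕ²(1−fₕ)sₕ²/nₕ with Wₕ = Nₕ/25098:
  Suburban: (19834/25098)²·(1−2594/19834)·395000/2594 = 82.660202
  Urban: (3868/25098)²·(1−424/3868)·183000/424 = 9.1276002
  Rural: (1396/25098)²·(1−159/1396)·370800/159 = 6.3932176
  → Var(ȳ_str) = 98.18102.
Var(ȳ_srs) = (1 − 3177/25098)·492400/3177 = 135.36989.
deff = 98.18102 / 135.36989 = 0.7253.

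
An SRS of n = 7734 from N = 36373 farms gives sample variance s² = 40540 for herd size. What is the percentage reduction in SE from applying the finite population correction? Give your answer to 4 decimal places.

11.2661

f = n/N = 7734/36373 = 0.21263025.
SE_no-fpc = √(s²/n) = 2.2894955; SE_fpc = √((1−f)s²/n) = 2.0315577.
Ratio = √(1−f) = 0.88733858. Reduction = 100·(1 − 0.88733858) = 11.2661%.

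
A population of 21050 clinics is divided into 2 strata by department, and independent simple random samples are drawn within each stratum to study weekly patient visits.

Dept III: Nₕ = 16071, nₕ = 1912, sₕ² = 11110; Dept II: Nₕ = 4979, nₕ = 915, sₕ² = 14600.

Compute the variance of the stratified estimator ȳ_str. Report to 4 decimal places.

3.7126

Var(ȳ_str) = Σₕ Wₕ²(1 − fₕ)sₕ²/nₕ with Wₕ = Nₕ/N, N = 21050.
Dept III: Wₕ = 0.76346793; term = 0.76346793²·(1 − 0.11897206)·11110/1912 = 2.9839906.
Dept II: Wₕ = 0.23653207; term = 0.23653207²·(1 − 0.18377184)·14600/915 = 0.72865741.
Sum = 3.712648.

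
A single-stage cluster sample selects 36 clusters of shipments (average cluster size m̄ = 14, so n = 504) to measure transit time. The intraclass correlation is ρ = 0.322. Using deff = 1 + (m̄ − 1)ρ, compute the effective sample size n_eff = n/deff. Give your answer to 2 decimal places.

97.18

deff = 1 + (14 − 1)·0.322 = 1 + 4.186 = 5.186.
n_eff = 504 / 5.186 = 97.18.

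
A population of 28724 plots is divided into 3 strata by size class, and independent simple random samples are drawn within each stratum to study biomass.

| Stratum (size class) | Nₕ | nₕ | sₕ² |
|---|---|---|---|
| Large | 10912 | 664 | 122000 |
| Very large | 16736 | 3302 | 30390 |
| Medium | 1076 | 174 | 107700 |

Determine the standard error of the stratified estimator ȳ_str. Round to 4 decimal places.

Var(ȳ_str) = Σₕ Wₕ²(1 − fₕ)sₕ²/nₕ with Wₕ = Nₕ/N, N = 28724.
Large: Wₕ = 0.37989138; term = 0.37989138²·(1 − 0.06085044)·122000/664 = 24.90264.
Very large: Wₕ = 0.58264866; term = 0.58264866²·(1 − 0.19729924)·30390/3302 = 2.5079612.
Medium: Wₕ = 0.03745996; term = 0.03745996²·(1 − 0.16171004)·107700/174 = 0.72810737.
Sum = 28.138709.
SE = √(28.138709) = 5.3046.

5.3046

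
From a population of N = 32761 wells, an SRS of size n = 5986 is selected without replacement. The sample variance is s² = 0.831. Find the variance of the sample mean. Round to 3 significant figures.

1.13 × 10^-4

Under SRS without replacement, Var(ȳ) = (1 − f)·s²/n with f = n/N = 5986/32761 = 0.18271726.
Var(ȳ) = (1 − 0.18271726)·0.831/5986 = 0.81728274·1.3882392 × 10^-4 = 1.134584 × 10^-4.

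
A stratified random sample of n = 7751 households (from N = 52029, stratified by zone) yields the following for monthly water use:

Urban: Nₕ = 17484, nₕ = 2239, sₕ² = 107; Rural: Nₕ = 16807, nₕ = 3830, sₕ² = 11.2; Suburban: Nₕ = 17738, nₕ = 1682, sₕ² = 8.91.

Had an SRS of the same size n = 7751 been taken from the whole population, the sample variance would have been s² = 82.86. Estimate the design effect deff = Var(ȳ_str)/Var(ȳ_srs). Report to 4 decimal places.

Var(ȳ_str) = Σ Wₕ²(1−fₕ)sₕ²/nₕ with Wₕ = Nₕ/52029:
  Urban: (17484/52029)²·(1−2239/17484)·107/2239 = 0.0047055127
  Rural: (16807/52029)²·(1−3830/16807)·11.2/3830 = 2.356095 × 10^-4
  Suburban: (17738/52029)²·(1−1682/17738)·8.91/1682 = 5.5731761 × 10^-4
  → Var(ȳ_str) = 0.0054984398.
Var(ȳ_srs) = (1 − 7751/52029)·82.86/7751 = 0.0090976601.
deff = 0.0054984398 / 0.0090976601 = 0.6044.

0.6044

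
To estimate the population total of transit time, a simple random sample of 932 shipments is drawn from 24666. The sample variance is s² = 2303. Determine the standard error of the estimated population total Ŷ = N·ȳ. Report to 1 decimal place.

38034.2

Var(Ŷ) = N²·Var(ȳ) = N²·(1 − n/N)·s²/n.
f = 932/24666 = 0.03778480; Var(ȳ) = 0.96221520·2303/932 = 2.3776627.
Var(Ŷ) = 24666² · 2.3776627 = 1.4465975 × 10^9.
SE(Ŷ) = √(1.4465975 × 10^9) = 38034.2.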